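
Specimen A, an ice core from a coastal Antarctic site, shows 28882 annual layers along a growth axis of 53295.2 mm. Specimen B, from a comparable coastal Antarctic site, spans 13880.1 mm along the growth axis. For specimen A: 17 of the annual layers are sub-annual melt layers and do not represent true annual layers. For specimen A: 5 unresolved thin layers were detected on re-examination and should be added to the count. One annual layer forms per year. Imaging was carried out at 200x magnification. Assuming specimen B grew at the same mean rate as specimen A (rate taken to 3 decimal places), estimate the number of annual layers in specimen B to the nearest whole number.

7519 annual layers

Specimen A: after corrections the count is 28882 − 17 + 5 = 28870 annual layers.
A: Mean rate = 53295.2 mm / 28870 years ≈ 1.846 mm per year.
For B, 13880.1 / 1.846 = 7519.01 years ≈ 7519 annual layers.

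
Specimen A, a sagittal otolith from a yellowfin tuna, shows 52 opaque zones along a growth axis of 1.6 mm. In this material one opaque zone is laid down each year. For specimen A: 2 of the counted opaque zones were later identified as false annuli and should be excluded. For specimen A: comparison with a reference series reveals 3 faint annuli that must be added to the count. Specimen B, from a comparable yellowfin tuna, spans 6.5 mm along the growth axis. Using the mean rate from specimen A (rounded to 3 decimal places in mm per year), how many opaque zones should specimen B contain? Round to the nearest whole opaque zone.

Specimen A: true opaque zone count = 52 − 2 + 3 = 53.
A: Mean rate = 1.6 mm / 53 years ≈ 0.030 mm per year.
For B, 6.5 / 0.030 = 216.67 years ≈ 217 opaque zones.

217 opaque zones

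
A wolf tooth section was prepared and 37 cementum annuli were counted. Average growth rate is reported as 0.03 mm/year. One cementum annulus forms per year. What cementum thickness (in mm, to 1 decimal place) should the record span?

The record spans 37 years at 0.03 mm per year.
37 years at 0.03 mm/year gives 0.03 × 37 = 1.1 mm.

1.1 mm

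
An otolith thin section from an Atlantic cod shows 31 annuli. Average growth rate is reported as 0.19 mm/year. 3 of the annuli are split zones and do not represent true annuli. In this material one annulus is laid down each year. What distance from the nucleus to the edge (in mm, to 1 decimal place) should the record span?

True annulus count = 31 − 3 = 28.
Predicted length = 0.19 mm/year × 28 years = 5.3 mm.

5.3 mm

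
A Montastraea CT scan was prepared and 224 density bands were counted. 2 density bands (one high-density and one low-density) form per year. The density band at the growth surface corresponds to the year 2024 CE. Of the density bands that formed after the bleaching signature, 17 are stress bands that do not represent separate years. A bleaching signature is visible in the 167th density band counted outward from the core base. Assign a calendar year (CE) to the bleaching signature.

2004 CE

Between density band 167 and the growth surface there are 224 − 167 = 57 density bands.
Removing the 17 false density bands leaves 57 − 17 = 40 true density bands beyond the bleaching signature.
Dividing by 2 density bands per year: 40 / 2 = 20 years.
The density band at the growth surface is 2024 CE, so the bleaching signature dates to 2024 − 20 = 2004 CE.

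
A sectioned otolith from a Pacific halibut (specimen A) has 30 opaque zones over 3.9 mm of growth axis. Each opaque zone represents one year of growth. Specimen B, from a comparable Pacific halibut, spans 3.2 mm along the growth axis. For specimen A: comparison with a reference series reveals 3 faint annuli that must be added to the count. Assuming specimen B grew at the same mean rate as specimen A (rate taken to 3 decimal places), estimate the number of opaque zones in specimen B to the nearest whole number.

27 opaque zones

Specimen A: after corrections the count is 30 + 3 = 33 opaque zones.
A: 3.9 mm over 33 years gives 3.9 / 33 ≈ 0.118 mm per year.
B spans 3.2 / 0.118 = 27.12 years ≈ 27 opaque zones.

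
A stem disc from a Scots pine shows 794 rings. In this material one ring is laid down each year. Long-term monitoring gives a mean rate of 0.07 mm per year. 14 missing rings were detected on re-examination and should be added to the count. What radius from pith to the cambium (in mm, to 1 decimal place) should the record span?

True ring count = 794 + 14 = 808.
808 years at 0.07 mm/year gives 0.07 × 808 = 56.6 mm.

56.6 mm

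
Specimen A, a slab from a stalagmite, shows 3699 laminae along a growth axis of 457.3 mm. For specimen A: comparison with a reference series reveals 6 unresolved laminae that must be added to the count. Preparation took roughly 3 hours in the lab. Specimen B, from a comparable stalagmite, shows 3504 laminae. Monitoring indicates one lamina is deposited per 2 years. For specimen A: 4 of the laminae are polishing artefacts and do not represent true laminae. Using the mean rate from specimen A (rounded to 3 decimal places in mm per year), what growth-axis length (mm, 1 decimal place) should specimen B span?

434.5 mm

Specimen A: adjusted count: 3699 − 4 + 6 = 3701 laminae.
Specimen A: 3701 laminae at 2 years each span 3701 × 2 = 7402 years.
A: Mean rate = 457.3 mm / 7402 years ≈ 0.062 mm per year.
Specimen B: 3504 laminae at 2 years each span 3504 × 2 = 7008 years. B's length ≈ 0.062 × 7008 = 434.5 mm.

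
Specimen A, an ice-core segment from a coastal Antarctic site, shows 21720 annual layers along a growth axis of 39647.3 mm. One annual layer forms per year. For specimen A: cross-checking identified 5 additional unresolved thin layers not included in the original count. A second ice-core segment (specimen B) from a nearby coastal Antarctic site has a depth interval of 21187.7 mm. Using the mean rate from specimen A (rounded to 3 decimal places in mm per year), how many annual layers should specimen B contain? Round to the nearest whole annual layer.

11610 annual layers

Specimen A: adjusted count: 21720 + 5 = 21725 annual layers.
A: Extension rate ≈ 39647.3 / 21725 = 1.825 mm/yr.
B spans 21187.7 / 1.825 = 11609.70 years ≈ 11610 annual layers.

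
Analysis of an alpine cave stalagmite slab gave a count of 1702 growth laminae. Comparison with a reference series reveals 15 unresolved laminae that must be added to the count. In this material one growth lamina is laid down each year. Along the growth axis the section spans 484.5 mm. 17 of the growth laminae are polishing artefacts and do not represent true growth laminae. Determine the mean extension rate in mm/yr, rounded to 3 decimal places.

Correcting the raw count gives 1702 − 17 + 15 = 1700 true growth laminae.
Mean rate = 484.5 mm / 1700 years ≈ 0.285 mm/yr.

0.285 mm/yr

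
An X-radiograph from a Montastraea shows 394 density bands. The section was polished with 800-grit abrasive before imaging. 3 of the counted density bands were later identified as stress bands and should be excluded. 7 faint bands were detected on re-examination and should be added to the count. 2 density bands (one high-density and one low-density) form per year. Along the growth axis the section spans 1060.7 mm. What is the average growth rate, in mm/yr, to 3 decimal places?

Correcting the raw count gives 394 − 3 + 7 = 398 true density bands.
398 density bands at 2 per year is 398 / 2 = 199 years.
1060.7 mm over 199 years gives 1060.7 / 199 ≈ 5.330 mm/yr.

5.330 mm/yr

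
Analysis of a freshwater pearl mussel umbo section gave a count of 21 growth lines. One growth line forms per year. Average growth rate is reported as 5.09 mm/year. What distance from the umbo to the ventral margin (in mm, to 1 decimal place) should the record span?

106.9 mm

21 years of growth are recorded.
Predicted length = 5.09 mm/year × 21 years = 106.9 mm.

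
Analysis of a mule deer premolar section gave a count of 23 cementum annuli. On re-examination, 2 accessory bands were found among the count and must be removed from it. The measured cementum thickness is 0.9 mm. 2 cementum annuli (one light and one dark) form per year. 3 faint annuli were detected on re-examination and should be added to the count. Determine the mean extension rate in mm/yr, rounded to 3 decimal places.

True cementum annulus count = 23 − 2 + 3 = 24.
24 cementum annuli at 2 per year is 24 / 2 = 12 years.
0.9 mm over 12 years gives 0.9 / 12 ≈ 0.075 mm/yr.

0.075 mm/yr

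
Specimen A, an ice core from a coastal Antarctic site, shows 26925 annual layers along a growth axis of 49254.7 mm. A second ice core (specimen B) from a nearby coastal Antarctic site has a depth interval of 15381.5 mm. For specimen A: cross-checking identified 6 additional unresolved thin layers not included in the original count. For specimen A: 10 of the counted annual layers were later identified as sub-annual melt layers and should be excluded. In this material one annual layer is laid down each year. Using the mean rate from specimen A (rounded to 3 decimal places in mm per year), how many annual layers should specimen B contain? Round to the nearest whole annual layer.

Specimen A: after corrections the count is 26925 − 10 + 6 = 26921 annual layers.
A: Mean rate = 49254.7 mm / 26921 years ≈ 1.830 mm per year.
B spans 15381.5 / 1.830 = 8405.19 years ≈ 8405 annual layers.

8405 annual layers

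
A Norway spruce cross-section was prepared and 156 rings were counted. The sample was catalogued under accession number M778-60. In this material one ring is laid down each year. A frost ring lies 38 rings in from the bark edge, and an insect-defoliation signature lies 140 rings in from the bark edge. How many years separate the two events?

The two markers are separated by 140 − 38 = 102 rings.
One ring per year makes the interval 102 years.

102 years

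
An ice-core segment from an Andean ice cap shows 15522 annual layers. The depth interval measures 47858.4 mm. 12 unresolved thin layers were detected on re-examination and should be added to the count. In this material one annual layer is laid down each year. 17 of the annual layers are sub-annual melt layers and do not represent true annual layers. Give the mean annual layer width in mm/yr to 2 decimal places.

Adjusted count: 15522 − 17 + 12 = 15517 annual layers.
Extension rate ≈ 47858.4 / 15517 = 3.08 mm/yr.

3.08 mm/yr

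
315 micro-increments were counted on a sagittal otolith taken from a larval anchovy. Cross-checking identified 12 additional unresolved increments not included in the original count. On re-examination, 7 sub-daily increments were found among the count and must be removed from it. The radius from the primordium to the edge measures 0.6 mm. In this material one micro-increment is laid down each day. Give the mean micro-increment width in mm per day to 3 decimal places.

0.002 mm per day

Correcting the raw count gives 315 − 7 + 12 = 320 true micro-increments.
Mean rate = 0.6 mm / 320 days ≈ 0.002 mm per day.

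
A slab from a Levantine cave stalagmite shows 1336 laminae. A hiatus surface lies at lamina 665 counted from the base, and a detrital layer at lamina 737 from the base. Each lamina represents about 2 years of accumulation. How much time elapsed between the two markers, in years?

144 years

Separation: 737 − 665 = 72 laminae.
72 laminae at 2 years each span 72 × 2 = 144 years.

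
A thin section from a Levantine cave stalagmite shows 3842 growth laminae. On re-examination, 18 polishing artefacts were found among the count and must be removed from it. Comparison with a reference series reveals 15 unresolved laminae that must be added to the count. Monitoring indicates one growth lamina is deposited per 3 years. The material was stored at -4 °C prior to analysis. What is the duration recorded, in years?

Correcting the raw count gives 3842 − 18 + 15 = 3839 true growth laminae.
At 3 years per growth lamina, 3839 × 3 = 11517 years.

11517 years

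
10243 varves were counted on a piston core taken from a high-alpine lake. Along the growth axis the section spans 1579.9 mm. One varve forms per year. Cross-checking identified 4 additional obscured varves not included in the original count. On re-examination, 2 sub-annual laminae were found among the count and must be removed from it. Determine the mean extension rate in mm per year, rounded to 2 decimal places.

0.15 mm per year

Adjusted count: 10243 − 2 + 4 = 10245 varves.
Mean rate = 1579.9 mm / 10245 years ≈ 0.15 mm per year.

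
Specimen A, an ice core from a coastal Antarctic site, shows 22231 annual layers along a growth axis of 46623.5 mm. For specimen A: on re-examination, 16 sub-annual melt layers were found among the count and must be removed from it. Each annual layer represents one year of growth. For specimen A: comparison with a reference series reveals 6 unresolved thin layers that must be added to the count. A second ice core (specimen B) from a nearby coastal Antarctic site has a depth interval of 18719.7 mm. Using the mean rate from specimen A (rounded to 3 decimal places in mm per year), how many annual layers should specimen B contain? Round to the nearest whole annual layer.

8923 annual layers

Specimen A: after corrections the count is 22231 − 16 + 6 = 22221 annual layers.
A: Extension rate ≈ 46623.5 / 22221 = 2.098 mm per year.
For B, 18719.7 / 2.098 = 8922.64 years ≈ 8923 annual layers.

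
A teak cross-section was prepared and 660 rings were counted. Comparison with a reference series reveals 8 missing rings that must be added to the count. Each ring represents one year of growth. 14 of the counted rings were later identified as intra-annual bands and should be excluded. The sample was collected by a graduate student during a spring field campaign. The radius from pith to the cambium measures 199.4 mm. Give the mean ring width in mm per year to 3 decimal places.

After corrections the count is 660 − 14 + 8 = 654 rings.
199.4 mm over 654 years gives 199.4 / 654 ≈ 0.305 mm per year.

0.305 mm per year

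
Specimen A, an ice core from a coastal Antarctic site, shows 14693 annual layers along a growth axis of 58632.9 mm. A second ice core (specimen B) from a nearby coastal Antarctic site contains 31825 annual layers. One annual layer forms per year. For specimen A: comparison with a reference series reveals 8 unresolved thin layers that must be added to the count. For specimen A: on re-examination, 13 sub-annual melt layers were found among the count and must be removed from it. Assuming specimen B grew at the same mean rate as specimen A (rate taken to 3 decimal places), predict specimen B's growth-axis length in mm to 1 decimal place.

127045.4 mm

Specimen A: correcting the raw count gives 14693 − 13 + 8 = 14688 true annual layers.
A: Mean rate = 58632.9 mm / 14688 years ≈ 3.992 mm per year.
Length of B = 3.992 × 31825 = 127045.4 mm.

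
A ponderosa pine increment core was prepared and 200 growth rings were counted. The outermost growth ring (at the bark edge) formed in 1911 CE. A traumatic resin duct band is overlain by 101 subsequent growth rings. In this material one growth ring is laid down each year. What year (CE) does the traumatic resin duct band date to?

1810 CE

There are 101 growth rings younger than the traumatic resin duct band.
The growth ring at the bark edge is 1911 CE, so the traumatic resin duct band dates to 1911 − 101 = 1810 CE.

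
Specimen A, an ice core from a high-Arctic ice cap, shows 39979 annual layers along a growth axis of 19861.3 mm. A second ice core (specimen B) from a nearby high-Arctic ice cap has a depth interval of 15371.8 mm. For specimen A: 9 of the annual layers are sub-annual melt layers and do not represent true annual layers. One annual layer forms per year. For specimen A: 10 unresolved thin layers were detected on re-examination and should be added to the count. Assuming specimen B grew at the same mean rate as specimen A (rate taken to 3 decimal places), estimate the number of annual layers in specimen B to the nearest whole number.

30929 annual layers

Specimen A: adjusted count: 39979 − 9 + 10 = 39980 annual layers.
A: Mean rate = 19861.3 mm / 39980 years ≈ 0.497 mm per year.
Specimen B: 15371.8 mm / 0.497 mm per year = 30929.18 years ≈ 30929 annual layers.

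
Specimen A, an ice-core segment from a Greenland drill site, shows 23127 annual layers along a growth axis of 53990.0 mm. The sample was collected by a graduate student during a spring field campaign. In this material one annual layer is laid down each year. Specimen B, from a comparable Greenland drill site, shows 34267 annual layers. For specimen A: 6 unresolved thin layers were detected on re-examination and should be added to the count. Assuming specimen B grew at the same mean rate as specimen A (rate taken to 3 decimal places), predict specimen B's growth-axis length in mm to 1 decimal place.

79979.2 mm

Specimen A: adjusted count: 23127 + 6 = 23133 annual layers.
A: Extension rate ≈ 53990.0 / 23133 = 2.334 mm per year.
Length of B = 2.334 × 34267 = 79979.2 mm.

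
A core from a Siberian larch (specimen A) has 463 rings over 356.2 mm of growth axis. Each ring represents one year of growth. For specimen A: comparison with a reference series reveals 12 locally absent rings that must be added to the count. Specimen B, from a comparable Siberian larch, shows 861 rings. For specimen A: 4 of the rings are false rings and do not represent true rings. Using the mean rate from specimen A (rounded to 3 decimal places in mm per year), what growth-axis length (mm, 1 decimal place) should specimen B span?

Specimen A: adjusted count: 463 − 4 + 12 = 471 rings.
A: Mean rate = 356.2 mm / 471 years ≈ 0.756 mm/year.
Length of B = 0.756 × 861 = 650.9 mm.

650.9 mm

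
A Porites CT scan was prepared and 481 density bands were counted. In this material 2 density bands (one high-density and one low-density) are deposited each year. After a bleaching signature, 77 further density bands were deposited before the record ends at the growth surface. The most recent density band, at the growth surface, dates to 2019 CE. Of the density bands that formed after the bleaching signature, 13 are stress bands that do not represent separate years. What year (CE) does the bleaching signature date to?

1987 CE

77 density bands formed after the bleaching signature.
Removing the 13 false density bands leaves 77 − 13 = 64 true density bands beyond the bleaching signature.
With 2 density bands per year, 64 / 2 = 32 years.
2019 − 32 = 1987 CE.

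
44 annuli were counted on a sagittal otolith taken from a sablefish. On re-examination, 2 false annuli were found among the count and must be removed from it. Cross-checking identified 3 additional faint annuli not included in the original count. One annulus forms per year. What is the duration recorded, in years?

45 yr

After corrections the count is 44 − 2 + 3 = 45 annuli.
One annulus per year makes the duration 45 years.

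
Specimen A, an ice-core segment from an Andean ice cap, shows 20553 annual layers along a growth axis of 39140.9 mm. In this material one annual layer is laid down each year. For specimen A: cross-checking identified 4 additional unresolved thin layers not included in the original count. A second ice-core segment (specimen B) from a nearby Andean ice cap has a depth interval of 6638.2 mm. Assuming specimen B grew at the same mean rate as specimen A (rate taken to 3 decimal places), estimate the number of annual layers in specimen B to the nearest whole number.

3486 annual layers

Specimen A: correcting the raw count gives 20553 + 4 = 20557 true annual layers.
A: 39140.9 mm over 20557 years gives 39140.9 / 20557 ≈ 1.904 mm/year.
For B, 6638.2 / 1.904 = 3486.45 years ≈ 3486 annual layers.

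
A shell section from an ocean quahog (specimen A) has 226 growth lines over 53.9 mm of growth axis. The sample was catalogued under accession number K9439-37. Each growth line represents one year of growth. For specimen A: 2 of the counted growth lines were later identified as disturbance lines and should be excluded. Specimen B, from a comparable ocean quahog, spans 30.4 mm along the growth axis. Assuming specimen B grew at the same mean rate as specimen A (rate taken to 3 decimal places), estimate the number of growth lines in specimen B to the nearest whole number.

Specimen A: correcting the raw count gives 226 − 2 = 224 true growth lines.
A: 53.9 mm over 224 years gives 53.9 / 224 ≈ 0.241 mm/year.
B spans 30.4 / 0.241 = 126.14 years ≈ 126 growth lines.

126 growth lines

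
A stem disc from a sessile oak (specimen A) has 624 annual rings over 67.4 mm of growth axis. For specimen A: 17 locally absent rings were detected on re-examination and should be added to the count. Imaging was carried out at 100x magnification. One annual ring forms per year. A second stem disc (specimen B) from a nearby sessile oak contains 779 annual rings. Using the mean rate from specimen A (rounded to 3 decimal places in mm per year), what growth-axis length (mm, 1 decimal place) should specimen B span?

81.8 mm

Specimen A: after corrections the count is 624 + 17 = 641 annual rings.
A: Extension rate ≈ 67.4 / 641 = 0.105 mm per year.
Length of B = 0.105 × 779 = 81.8 mm.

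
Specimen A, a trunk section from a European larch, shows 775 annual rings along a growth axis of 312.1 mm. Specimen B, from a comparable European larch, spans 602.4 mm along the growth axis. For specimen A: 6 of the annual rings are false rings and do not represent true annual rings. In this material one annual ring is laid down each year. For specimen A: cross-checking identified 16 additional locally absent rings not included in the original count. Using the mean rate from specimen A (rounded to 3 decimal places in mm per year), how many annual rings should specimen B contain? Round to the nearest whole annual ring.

1514 annual rings

Specimen A: correcting the raw count gives 775 − 6 + 16 = 785 true annual rings.
A: Extension rate ≈ 312.1 / 785 = 0.398 mm per year.
Specimen B: 602.4 mm / 0.398 mm per year = 1513.57 years ≈ 1514 annual rings.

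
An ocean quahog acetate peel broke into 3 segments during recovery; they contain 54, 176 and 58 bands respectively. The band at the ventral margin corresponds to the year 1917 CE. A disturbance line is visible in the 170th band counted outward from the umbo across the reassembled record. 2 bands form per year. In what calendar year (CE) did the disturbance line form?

Total bands = 54 + 176 + 58 = 288.
The disturbance line sits at band 170 from the umbo, so 288 − 170 = 118 bands formed after it.
118 bands at 2 per year is 118 / 2 = 59 years.
1917 − 59 = 1858 CE.

1858 CE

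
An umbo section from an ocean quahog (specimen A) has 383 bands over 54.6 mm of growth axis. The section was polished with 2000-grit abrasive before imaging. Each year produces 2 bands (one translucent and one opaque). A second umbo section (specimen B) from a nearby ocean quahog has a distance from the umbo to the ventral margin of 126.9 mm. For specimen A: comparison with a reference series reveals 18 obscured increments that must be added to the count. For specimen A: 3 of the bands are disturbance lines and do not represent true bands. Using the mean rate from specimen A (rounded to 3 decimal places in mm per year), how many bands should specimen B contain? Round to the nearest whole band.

Specimen A: correcting the raw count gives 383 − 3 + 18 = 398 true bands.
Specimen A: with 2 bands per year, 398 / 2 = 199 years.
A: Mean rate = 54.6 mm / 199 years ≈ 0.274 mm/year.
B spans 126.9 / 0.274 = 463.14 years; at 2 bands per year that is 463.14 × 2 ≈ 926 bands.

926 bands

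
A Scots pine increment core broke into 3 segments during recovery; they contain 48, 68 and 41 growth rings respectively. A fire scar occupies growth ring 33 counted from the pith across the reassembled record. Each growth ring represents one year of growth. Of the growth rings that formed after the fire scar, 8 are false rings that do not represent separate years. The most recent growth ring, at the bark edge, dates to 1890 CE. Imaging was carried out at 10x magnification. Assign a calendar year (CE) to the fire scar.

1774 CE

Total growth rings = 48 + 68 + 41 = 157.
The fire scar sits at growth ring 33 from the pith, so 157 − 33 = 124 growth rings formed after it.
Excluding 8 false growth rings: 124 − 8 = 116.
1890 − 116 = 1774 CE.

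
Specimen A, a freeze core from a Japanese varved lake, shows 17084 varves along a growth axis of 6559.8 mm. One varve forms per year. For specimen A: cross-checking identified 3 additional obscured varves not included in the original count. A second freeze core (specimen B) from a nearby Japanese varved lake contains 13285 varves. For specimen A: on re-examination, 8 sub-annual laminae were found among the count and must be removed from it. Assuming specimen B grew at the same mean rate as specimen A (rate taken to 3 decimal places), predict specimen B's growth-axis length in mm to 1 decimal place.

Specimen A: after corrections the count is 17084 − 8 + 3 = 17079 varves.
A: Extension rate ≈ 6559.8 / 17079 = 0.384 mm/yr.
B's length ≈ 0.384 × 13285 = 5101.4 mm.

5101.4 mm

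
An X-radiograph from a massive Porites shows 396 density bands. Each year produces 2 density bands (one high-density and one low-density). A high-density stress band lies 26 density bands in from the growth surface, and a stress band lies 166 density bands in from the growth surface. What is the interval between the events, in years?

166 − 26 = 140 density bands lie between the two events.
140 density bands at 2 per year is 140 / 2 = 70 years.

70 years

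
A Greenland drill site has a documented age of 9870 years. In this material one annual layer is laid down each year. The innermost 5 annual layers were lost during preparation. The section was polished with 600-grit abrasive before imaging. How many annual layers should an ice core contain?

At one annual layer per year, 9870 years correspond to 9870 annual layers.
Less the 5 uncaptured annual layers: 9870 − 5 = 9865.

9865 annual layers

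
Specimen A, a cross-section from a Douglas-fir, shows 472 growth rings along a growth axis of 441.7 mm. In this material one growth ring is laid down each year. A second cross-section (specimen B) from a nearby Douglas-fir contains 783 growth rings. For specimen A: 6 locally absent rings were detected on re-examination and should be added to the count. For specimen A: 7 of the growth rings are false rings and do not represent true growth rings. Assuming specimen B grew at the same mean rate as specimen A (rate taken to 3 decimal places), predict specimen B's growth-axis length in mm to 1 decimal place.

Specimen A: true growth ring count = 472 − 7 + 6 = 471.
A: Mean rate = 441.7 mm / 471 years ≈ 0.938 mm/year.
For B, 0.938 mm/year × 783 years = 734.5 mm.

734.5 mm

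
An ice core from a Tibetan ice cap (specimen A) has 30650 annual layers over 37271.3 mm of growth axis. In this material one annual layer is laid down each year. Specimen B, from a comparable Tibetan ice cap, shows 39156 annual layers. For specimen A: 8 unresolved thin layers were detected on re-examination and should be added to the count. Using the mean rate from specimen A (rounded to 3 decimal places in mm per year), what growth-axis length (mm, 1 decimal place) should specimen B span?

Specimen A: true annual layer count = 30650 + 8 = 30658.
A: Extension rate ≈ 37271.3 / 30658 = 1.216 mm per year.
B's length ≈ 1.216 × 39156 = 47613.7 mm.

47613.7 mm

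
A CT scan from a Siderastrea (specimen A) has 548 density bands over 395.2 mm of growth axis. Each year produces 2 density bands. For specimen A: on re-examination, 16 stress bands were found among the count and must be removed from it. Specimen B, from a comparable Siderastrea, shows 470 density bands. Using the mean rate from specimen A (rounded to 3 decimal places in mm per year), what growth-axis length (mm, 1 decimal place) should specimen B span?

349.2 mm

Specimen A: correcting the raw count gives 548 − 16 = 532 true density bands.
Specimen A: 532 density bands at 2 per year is 532 / 2 = 266 years.
A: 395.2 mm over 266 years gives 395.2 / 266 ≈ 1.486 mm/yr.
Specimen B: dividing by 2 density bands per year: 470 / 2 = 235 years. B's length ≈ 1.486 × 235 = 349.2 mm.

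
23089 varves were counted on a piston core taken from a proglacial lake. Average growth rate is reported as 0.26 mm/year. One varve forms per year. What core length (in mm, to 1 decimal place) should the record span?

The record spans 23089 years at 0.26 mm per year.
Predicted length = 0.26 mm/year × 23089 years = 6003.1 mm.

6003.1 mm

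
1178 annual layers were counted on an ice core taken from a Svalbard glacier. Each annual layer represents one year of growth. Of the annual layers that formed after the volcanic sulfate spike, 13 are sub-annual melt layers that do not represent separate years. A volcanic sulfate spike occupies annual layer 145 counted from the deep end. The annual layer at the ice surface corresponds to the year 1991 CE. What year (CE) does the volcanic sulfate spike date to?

Between annual layer 145 and the ice surface there are 1178 − 145 = 1033 annual layers.
1033 − 13 false = 1020 true annual layers after the volcanic sulfate spike.
Counting back 1020 years from 1991 CE places the volcanic sulfate spike in 1991 − 1020 = 971 CE.

971 CE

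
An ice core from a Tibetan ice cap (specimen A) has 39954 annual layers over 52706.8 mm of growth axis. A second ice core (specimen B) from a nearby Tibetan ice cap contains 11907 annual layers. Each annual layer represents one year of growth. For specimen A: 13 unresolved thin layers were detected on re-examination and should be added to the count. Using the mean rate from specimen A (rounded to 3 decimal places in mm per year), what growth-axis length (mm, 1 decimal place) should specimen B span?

Specimen A: true annual layer count = 39954 + 13 = 39967.
A: Extension rate ≈ 52706.8 / 39967 = 1.319 mm/yr.
For B, 1.319 mm/year × 11907 years = 15705.3 mm.

15705.3 mm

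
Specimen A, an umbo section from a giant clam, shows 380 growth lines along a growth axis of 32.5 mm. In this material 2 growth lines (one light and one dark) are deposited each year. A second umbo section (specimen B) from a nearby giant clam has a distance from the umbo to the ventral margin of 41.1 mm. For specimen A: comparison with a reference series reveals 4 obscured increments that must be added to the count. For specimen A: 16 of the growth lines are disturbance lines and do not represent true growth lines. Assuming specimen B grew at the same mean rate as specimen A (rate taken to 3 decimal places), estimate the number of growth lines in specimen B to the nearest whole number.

Specimen A: true growth line count = 380 − 16 + 4 = 368.
Specimen A: with 2 growth lines per year, 368 / 2 = 184 years.
A: Extension rate ≈ 32.5 / 184 = 0.177 mm/year.
For B, 41.1 / 0.177 = 232.20 years; at 2 growth lines per year that is 232.20 × 2 ≈ 464 growth lines.

464 growth lines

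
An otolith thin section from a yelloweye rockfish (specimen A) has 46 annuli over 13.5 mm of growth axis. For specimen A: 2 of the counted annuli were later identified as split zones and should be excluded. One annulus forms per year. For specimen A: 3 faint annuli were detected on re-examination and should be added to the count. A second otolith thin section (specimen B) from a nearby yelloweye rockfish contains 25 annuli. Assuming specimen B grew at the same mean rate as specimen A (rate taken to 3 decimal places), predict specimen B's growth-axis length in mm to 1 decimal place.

Specimen A: true annulus count = 46 − 2 + 3 = 47.
A: 13.5 mm over 47 years gives 13.5 / 47 ≈ 0.287 mm/year.
Length of B = 0.287 × 25 = 7.2 mm.

7.2 mm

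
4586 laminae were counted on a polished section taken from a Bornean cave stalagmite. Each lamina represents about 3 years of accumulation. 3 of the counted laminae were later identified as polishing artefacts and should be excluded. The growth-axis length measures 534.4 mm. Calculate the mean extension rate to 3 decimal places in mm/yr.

0.039 mm/yr

Correcting the raw count gives 4586 − 3 = 4583 true laminae.
Multiplying by 3 years per lamina: 4583 × 3 = 13749 years.
Extension rate ≈ 534.4 / 13749 = 0.039 mm/yr.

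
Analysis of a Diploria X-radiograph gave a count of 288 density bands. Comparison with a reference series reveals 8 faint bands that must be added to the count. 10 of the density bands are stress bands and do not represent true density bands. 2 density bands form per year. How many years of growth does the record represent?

Adjusted count: 288 − 10 + 8 = 286 density bands.
286 density bands at 2 per year is 286 / 2 = 143 years.

143 years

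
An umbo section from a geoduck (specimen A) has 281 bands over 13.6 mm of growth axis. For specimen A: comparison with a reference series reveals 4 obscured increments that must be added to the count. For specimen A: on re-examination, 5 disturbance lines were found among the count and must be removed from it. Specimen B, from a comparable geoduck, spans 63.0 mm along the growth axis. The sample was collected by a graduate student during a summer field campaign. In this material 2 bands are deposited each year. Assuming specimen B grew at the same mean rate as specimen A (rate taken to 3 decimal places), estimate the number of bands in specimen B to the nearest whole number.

1299 bands

Specimen A: correcting the raw count gives 281 − 5 + 4 = 280 true bands.
Specimen A: 280 bands at 2 per year is 280 / 2 = 140 years.
A: 13.6 mm over 140 years gives 13.6 / 140 ≈ 0.097 mm per year.
Specimen B: 63.0 mm / 0.097 mm per year = 649.48 years; at 2 bands per year that is 649.48 × 2 ≈ 1299 bands.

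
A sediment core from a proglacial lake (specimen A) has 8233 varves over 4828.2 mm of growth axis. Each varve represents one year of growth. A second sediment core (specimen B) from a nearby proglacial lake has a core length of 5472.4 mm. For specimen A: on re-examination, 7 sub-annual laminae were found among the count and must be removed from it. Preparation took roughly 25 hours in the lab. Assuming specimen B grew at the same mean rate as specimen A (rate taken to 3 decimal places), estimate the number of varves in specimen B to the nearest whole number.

9323 varves

Specimen A: adjusted count: 8233 − 7 = 8226 varves.
A: Extension rate ≈ 4828.2 / 8226 = 0.587 mm/yr.
For B, 5472.4 / 0.587 = 9322.66 years ≈ 9323 varves.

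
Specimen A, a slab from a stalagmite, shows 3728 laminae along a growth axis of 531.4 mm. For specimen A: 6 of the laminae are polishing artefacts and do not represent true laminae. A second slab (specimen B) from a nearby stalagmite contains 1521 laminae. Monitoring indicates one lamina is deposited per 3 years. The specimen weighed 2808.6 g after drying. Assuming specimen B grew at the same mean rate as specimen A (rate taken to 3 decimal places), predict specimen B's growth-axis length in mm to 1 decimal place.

219.0 mm

Specimen A: after corrections the count is 3728 − 6 = 3722 laminae.
Specimen A: at 3 years per lamina, 3722 × 3 = 11166 years.
A: 531.4 mm over 11166 years gives 531.4 / 11166 ≈ 0.048 mm/year.
Specimen B: at 3 years per lamina, 1521 × 3 = 4563 years. B's length ≈ 0.048 × 4563 = 219.0 mm.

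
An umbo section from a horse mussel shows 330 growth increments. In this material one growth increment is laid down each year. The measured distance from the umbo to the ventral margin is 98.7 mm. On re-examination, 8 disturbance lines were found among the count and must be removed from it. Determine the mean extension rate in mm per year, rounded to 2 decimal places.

0.31 mm per year

After corrections the count is 330 − 8 = 322 growth increments.
Extension rate ≈ 98.7 / 322 = 0.31 mm per year.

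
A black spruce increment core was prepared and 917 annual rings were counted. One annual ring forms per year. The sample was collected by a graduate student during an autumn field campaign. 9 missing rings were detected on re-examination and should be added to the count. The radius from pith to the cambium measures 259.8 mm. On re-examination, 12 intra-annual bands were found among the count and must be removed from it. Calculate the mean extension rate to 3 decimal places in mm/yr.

Correcting the raw count gives 917 − 12 + 9 = 914 true annual rings.
Extension rate ≈ 259.8 / 914 = 0.284 mm/yr.

0.284 mm/yr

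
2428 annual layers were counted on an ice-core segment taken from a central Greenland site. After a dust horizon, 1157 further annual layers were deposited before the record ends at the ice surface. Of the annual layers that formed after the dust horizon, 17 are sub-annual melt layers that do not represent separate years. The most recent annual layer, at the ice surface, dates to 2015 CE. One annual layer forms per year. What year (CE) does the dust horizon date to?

875 CE

1157 annual layers formed after the dust horizon.
1157 − 17 false = 1140 true annual layers after the dust horizon.
Counting back 1140 years from 2015 CE places the dust horizon in 2015 − 1140 = 875 CE.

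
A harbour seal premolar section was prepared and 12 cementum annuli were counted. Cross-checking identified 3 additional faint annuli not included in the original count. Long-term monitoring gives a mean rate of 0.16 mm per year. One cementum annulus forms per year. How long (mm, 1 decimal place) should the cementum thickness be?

2.4 mm

Adjusted count: 12 + 3 = 15 cementum annuli.
15 years at 0.16 mm/year gives 0.16 × 15 = 2.4 mm.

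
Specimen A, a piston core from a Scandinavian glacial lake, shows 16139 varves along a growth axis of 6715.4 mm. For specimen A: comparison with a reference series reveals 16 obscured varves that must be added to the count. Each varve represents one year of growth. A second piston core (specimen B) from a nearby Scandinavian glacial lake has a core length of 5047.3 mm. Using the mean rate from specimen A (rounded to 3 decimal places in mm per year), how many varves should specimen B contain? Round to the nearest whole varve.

12133 varves

Specimen A: true varve count = 16139 + 16 = 16155.
A: 6715.4 mm over 16155 years gives 6715.4 / 16155 ≈ 0.416 mm/year.
For B, 5047.3 / 0.416 = 12132.93 years ≈ 12133 varves.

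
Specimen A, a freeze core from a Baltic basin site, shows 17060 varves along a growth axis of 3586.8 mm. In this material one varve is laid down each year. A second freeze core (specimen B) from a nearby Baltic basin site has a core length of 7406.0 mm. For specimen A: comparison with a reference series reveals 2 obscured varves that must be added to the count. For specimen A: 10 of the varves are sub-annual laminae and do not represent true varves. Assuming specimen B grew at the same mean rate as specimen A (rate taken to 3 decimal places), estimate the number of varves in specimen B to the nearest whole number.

Specimen A: adjusted count: 17060 − 10 + 2 = 17052 varves.
A: 3586.8 mm over 17052 years gives 3586.8 / 17052 ≈ 0.210 mm/year.
For B, 7406.0 / 0.210 = 35266.67 years ≈ 35267 varves.

35267 varves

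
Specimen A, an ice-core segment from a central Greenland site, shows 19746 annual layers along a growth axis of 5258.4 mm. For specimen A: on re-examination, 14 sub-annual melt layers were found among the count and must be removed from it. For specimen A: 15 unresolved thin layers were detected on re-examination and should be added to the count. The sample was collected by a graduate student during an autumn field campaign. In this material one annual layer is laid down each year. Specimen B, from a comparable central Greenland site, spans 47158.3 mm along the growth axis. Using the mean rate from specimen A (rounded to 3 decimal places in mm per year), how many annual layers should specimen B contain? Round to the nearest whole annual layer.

Specimen A: after corrections the count is 19746 − 14 + 15 = 19747 annual layers.
A: 5258.4 mm over 19747 years gives 5258.4 / 19747 ≈ 0.266 mm per year.
B spans 47158.3 / 0.266 = 177286.84 years ≈ 177287 annual layers.

177287 annual layers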